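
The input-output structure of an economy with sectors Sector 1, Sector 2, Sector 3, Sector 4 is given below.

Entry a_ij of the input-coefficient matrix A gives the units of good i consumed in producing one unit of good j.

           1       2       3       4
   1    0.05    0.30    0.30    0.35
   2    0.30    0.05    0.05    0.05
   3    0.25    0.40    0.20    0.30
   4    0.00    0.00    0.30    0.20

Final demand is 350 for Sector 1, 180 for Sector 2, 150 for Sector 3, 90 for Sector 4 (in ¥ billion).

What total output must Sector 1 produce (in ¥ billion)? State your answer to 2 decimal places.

I − A =
  [   0.95    -0.30    -0.30    -0.35]
  [  -0.30     0.95    -0.05    -0.05]
  [  -0.25    -0.40     0.80    -0.30]
  [   0.00     0.00    -0.30     0.80]
Compute the cofactors C_ij = (−1)^(i+j)·(3×3 minor ij) of I−A; the adjugate is their transpose:
adj(I−A) = Cᵀ =
  [ 0.500500   0.303000   0.344250   0.367000]
  [ 0.178750   0.436250   0.155750   0.163875]
  [ 0.286000   0.364000   0.650000   0.391625]
  [ 0.107250   0.136500   0.243750   0.520000]
det(I−A) = Σ_j (I−A)_1j·C_1j = (0.95)(0.500500) + (-0.30)(0.178750) + (-0.30)(0.286000) + (-0.35)(0.107250) = 0.2985125
(I − A)⁻¹ = adj(I−A) / det(I−A) ≈
  [   1.6766     1.0150     1.1532     1.2294]
  [   0.5988     1.4614     0.5218     0.5490]
  [   0.9581     1.2194     2.1775     1.3119]
  [   0.3593     0.4573     0.8165     1.7420]
x = (I − A)⁻¹ d = adj(I−A)·d / det(I−A), with det(I−A) = 0.2985125:
  x_1 = (0.500500·350 + 0.303000·180 + 0.344250·150 + 0.367000·90) / 0.2985125 = 314.3825 / 0.2985125 ≈ 1053.16
  x_2 = (0.178750·350 + 0.436250·180 + 0.155750·150 + 0.163875·90) / 0.2985125 = 179.19875 / 0.2985125 ≈ 600.31
  x_3 = (0.286000·350 + 0.364000·180 + 0.650000·150 + 0.391625·90) / 0.2985125 = 298.36625 / 0.2985125 ≈ 999.51
  x_4 = (0.107250·350 + 0.136500·180 + 0.243750·150 + 0.520000·90) / 0.2985125 = 145.47 / 0.2985125 ≈ 487.32

x_1 = 1053.16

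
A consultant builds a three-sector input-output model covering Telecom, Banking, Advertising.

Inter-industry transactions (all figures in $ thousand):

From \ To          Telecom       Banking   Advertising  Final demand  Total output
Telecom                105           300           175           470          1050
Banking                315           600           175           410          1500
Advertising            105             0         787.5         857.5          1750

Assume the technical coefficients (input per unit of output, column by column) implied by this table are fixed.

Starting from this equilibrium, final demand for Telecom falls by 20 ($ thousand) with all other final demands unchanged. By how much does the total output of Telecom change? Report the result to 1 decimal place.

Δx_1 = -25.8

Technical coefficients a_ij = z_ij / X_j:
  a_11 = 105/1050 = 0.10, a_21 = 315/1050 = 0.30, a_31 = 105/1050 = 0.10
  a_12 = 300/1500 = 0.20, a_22 = 600/1500 = 0.40, a_32 = 0/1500 = 0.00
  a_13 = 175/1750 = 0.10, a_23 = 175/1750 = 0.10, a_33 = 787.5/1750 = 0.45
I − A =
  [   0.90    -0.20    -0.10]
  [  -0.30     0.60    -0.10]
  [  -0.10     0.00     0.55]
Cofactors of I−A, C_ij = (−1)^(i+j)·(minor ij) (rows/columns in the sector order above):
  C_11 = (0.60)(0.55) − (-0.10)(0.00) = 0.3300
  C_12 = −[(-0.30)(0.55) − (-0.10)(-0.10)] = 0.1750
  C_13 = (-0.30)(0.00) − (0.60)(-0.10) = 0.0600
  C_21 = −[(-0.20)(0.55) − (-0.10)(0.00)] = 0.1100
  C_22 = (0.90)(0.55) − (-0.10)(-0.10) = 0.4850
  C_23 = −[(0.90)(0.00) − (-0.20)(-0.10)] = 0.0200
  C_31 = (-0.20)(-0.10) − (-0.10)(0.60) = 0.0800
  C_32 = −[(0.90)(-0.10) − (-0.10)(-0.30)] = 0.1200
  C_33 = (0.90)(0.60) − (-0.20)(-0.30) = 0.4800
det(I−A) = Σ_j (I−A)_1j·C_1j = (0.90)(0.3300) + (-0.20)(0.1750) + (-0.10)(0.0600) = 0.2560
adj(I−A) = Cᵀ =
  [ 0.3300   0.1100   0.0800]
  [ 0.1750   0.4850   0.1200]
  [ 0.0600   0.0200   0.4800]
(I − A)⁻¹ = adj(I−A) / det(I−A) ≈
  [   1.2891     0.4297     0.3125]
  [   0.6836     1.8945     0.4688]
  [   0.2344     0.0781     1.8750]
Δx = (I − A)⁻¹ Δd with Δd having -20 in the Telecom component and 0 elsewhere.
So Δx_1 = L_11 · (-20), where L_11 = adj(I−A)_11 / det(I−A) = 0.3300 / 0.2560.
Δx_1 = 0.3300 × (-20) / 0.2560 = -6.60 / 0.2560 ≈ -25.8.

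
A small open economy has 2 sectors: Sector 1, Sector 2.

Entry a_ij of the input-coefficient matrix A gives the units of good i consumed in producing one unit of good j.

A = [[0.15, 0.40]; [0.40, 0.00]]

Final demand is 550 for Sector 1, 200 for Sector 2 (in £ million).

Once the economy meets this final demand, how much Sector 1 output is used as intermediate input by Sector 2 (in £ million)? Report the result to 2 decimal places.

z_12 = 226.09

I − A =
  [   0.85    -0.40]
  [  -0.40     1.00]
det(I−A) = (0.85)(1.00) − (-0.40)(-0.40) = 0.6900
adj(I−A) = [[1.00, 0.40], [0.40, 0.85]]
(I − A)⁻¹ = adj(I−A) / det(I−A) ≈
  [   1.4493     0.5797]
  [   0.5797     1.2319]
First solve x = (I − A)⁻¹ d = adj(I−A)·d / det(I−A); in particular x_2 = (0.40·550 + 0.85·200) / 0.6900 = 390.00 / 0.6900 ≈ 565.2174.
Intermediate flow from 1 to 2: z_12 = a_12 · x_2 = 0.40 × 390.00 / 0.6900 = 156.00 / 0.6900 ≈ 226.09.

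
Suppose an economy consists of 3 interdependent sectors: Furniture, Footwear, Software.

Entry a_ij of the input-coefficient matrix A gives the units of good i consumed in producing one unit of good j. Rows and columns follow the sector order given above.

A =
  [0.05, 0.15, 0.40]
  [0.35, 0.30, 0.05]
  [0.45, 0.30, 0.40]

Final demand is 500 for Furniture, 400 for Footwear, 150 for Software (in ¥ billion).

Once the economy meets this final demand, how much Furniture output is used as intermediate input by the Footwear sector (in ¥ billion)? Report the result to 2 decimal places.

z_12 = 247.73

I − A =
  [   0.95    -0.15    -0.40]
  [  -0.35     0.70    -0.05]
  [  -0.45    -0.30     0.60]
Cofactors of I−A, C_ij = (−1)^(i+j)·(minor ij) (rows/columns in the sector order above):
  C_11 = (0.70)(0.60) − (-0.05)(-0.30) = 0.4050
  C_12 = −[(-0.35)(0.60) − (-0.05)(-0.45)] = 0.2325
  C_13 = (-0.35)(-0.30) − (0.70)(-0.45) = 0.4200
  C_21 = −[(-0.15)(0.60) − (-0.40)(-0.30)] = 0.2100
  C_22 = (0.95)(0.60) − (-0.40)(-0.45) = 0.3900
  C_23 = −[(0.95)(-0.30) − (-0.15)(-0.45)] = 0.3525
  C_31 = (-0.15)(-0.05) − (-0.40)(0.70) = 0.2875
  C_32 = −[(0.95)(-0.05) − (-0.40)(-0.35)] = 0.1875
  C_33 = (0.95)(0.70) − (-0.15)(-0.35) = 0.6125
det(I−A) = Σ_j (I−A)_1j·C_1j = (0.95)(0.4050) + (-0.15)(0.2325) + (-0.40)(0.4200) = 0.181875
adj(I−A) = Cᵀ =
  [ 0.4050   0.2100   0.2875]
  [ 0.2325   0.3900   0.1875]
  [ 0.4200   0.3525   0.6125]
(I − A)⁻¹ = adj(I−A) / det(I−A) ≈
  [   2.2268     1.1546     1.5808]
  [   1.2784     2.1443     1.0309]
  [   2.3093     1.9381     3.3677]
First solve x = (I − A)⁻¹ d = adj(I−A)·d / det(I−A); in particular x_2 = (0.2325·500 + 0.3900·400 + 0.1875·150) / 0.181875 = 300.375 / 0.181875 ≈ 1651.5464.
Intermediate flow from 1 to 2: z_12 = a_12 · x_2 = 0.15 × 300.375 / 0.181875 = 45.05625 / 0.181875 ≈ 247.73.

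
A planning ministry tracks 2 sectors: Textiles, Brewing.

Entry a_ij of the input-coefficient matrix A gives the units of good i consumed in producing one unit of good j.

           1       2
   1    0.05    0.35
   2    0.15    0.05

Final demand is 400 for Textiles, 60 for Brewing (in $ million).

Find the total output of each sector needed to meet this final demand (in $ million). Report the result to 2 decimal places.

I − A =
  [   0.95    -0.35]
  [  -0.15     0.95]
det(I−A) = (0.95)(0.95) − (-0.35)(-0.15) = 0.8500
adj(I−A) = [[0.95, 0.35], [0.15, 0.95]]
(I − A)⁻¹ = adj(I−A) / det(I−A) ≈
  [   1.1176     0.4118]
  [   0.1765     1.1176]
x = (I − A)⁻¹ d = adj(I−A)·d / det(I−A), with det(I−A) = 0.8500:
  x_1 = (0.95·400 + 0.35·60) / 0.8500 = 401.00 / 0.8500 ≈ 471.76
  x_2 = (0.15·400 + 0.95·60) / 0.8500 = 117.00 / 0.8500 ≈ 137.65

x_1 = 471.76, x_2 = 137.65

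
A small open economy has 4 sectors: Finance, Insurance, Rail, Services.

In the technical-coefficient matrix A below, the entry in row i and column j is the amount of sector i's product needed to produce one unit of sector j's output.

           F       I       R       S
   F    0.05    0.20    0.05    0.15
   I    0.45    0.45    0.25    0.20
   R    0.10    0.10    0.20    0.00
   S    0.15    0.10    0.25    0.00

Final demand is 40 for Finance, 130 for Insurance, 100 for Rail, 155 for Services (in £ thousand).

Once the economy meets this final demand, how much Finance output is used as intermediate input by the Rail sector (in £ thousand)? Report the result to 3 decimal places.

z_FR = 11.888

I − A =
  [   0.95    -0.20    -0.05    -0.15]
  [  -0.45     0.55    -0.25    -0.20]
  [  -0.10    -0.10     0.80     0.00]
  [  -0.15    -0.10    -0.25     1.00]
Compute the cofactors C_ij = (−1)^(i+j)·(3×3 minor ij) of I−A; the adjugate is their transpose:
adj(I−A) = Cᵀ =
  [ 0.394000   0.180750   0.110875   0.095250]
  [ 0.414000   0.733250   0.320250   0.208750]
  [ 0.101000   0.114250   0.388375   0.038000]
  [ 0.125750   0.129000   0.145750   0.312250]
det(I−A) = Σ_j (I−A)_1j·C_1j = (0.95)(0.394000) + (-0.20)(0.414000) + (-0.05)(0.101000) + (-0.15)(0.125750) = 0.2675875
(I − A)⁻¹ = adj(I−A) / det(I−A) ≈
  [   1.4724     0.6755     0.4144     0.3560]
  [   1.5472     2.7402     1.1968     0.7801]
  [   0.3774     0.4270     1.4514     0.1420]
  [   0.4699     0.4821     0.5447     1.1669]
First solve x = (I − A)⁻¹ d = adj(I−A)·d / det(I−A); in particular x_R = (0.101000·40 + 0.114250·130 + 0.388375·100 + 0.038000·155) / 0.2675875 = 63.62 / 0.2675875 ≈ 237.75401.
Intermediate flow from F to R: z_FR = a_FR · x_R = 0.05 × 63.62 / 0.2675875 = 3.181 / 0.2675875 ≈ 11.888.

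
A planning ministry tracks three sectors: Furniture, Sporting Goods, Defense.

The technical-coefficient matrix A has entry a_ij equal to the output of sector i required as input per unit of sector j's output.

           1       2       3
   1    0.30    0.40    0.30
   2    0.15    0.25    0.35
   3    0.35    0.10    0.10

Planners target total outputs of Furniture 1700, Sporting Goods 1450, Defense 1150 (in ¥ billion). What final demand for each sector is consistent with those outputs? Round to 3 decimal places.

d_1 = 265.000, d_2 = 430.000, d_3 = 295.000

I − A =
  [   0.70    -0.40    -0.30]
  [  -0.15     0.75    -0.35]
  [  -0.35    -0.10     0.90]
d = (I − A) x:
  d_1 = (+0.70)·1700 + (-0.40)·1450 + (-0.30)·1150 = 265.000
  d_2 = (-0.15)·1700 + (+0.75)·1450 + (-0.35)·1150 = 430.000
  d_3 = (-0.35)·1700 + (-0.10)·1450 + (+0.90)·1150 = 295.000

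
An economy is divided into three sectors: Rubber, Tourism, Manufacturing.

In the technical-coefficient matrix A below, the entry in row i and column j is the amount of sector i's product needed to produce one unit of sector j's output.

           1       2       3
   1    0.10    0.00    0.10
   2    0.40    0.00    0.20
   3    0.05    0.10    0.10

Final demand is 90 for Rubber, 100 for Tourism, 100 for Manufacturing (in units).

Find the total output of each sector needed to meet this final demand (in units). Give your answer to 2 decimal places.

x_1 = 115.20, x_2 = 173.44, x_3 = 136.78

I − A =
  [   0.90     0.00    -0.10]
  [  -0.40     1.00    -0.20]
  [  -0.05    -0.10     0.90]
Cofactors of I−A, C_ij = (−1)^(i+j)·(minor ij) (rows/columns in the sector order above):
  C_11 = (1.00)(0.90) − (-0.20)(-0.10) = 0.8800
  C_12 = −[(-0.40)(0.90) − (-0.20)(-0.05)] = 0.3700
  C_13 = (-0.40)(-0.10) − (1.00)(-0.05) = 0.0900
  C_21 = −[(0.00)(0.90) − (-0.10)(-0.10)] = 0.0100
  C_22 = (0.90)(0.90) − (-0.10)(-0.05) = 0.8050
  C_23 = −[(0.90)(-0.10) − (0.00)(-0.05)] = 0.0900
  C_31 = (0.00)(-0.20) − (-0.10)(1.00) = 0.1000
  C_32 = −[(0.90)(-0.20) − (-0.10)(-0.40)] = 0.2200
  C_33 = (0.90)(1.00) − (0.00)(-0.40) = 0.9000
det(I−A) = Σ_j (I−A)_1j·C_1j = (0.90)(0.8800) + (0.00)(0.3700) + (-0.10)(0.0900) = 0.7830
adj(I−A) = Cᵀ =
  [ 0.8800   0.0100   0.1000]
  [ 0.3700   0.8050   0.2200]
  [ 0.0900   0.0900   0.9000]
(I − A)⁻¹ = adj(I−A) / det(I−A) ≈
  [   1.1239     0.0128     0.1277]
  [   0.4725     1.0281     0.2810]
  [   0.1149     0.1149     1.1494]
x = (I − A)⁻¹ d = adj(I−A)·d / det(I−A), with det(I−A) = 0.7830:
  x_1 = (0.8800·90 + 0.0100·100 + 0.1000·100) / 0.7830 = 90.20 / 0.7830 ≈ 115.20
  x_2 = (0.3700·90 + 0.8050·100 + 0.2200·100) / 0.7830 = 135.80 / 0.7830 ≈ 173.44
  x_3 = (0.0900·90 + 0.0900·100 + 0.9000·100) / 0.7830 = 107.10 / 0.7830 ≈ 136.78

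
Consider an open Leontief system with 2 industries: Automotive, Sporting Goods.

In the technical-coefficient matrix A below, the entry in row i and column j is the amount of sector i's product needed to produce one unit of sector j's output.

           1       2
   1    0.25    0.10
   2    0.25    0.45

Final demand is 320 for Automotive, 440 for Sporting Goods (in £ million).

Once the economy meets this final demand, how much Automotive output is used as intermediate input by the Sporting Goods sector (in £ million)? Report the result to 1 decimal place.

z_12 = 105.8

I − A =
  [   0.75    -0.10]
  [  -0.25     0.55]
det(I−A) = (0.75)(0.55) − (-0.10)(-0.25) = 0.3875
adj(I−A) = [[0.55, 0.10], [0.25, 0.75]]
(I − A)⁻¹ = adj(I−A) / det(I−A) ≈
  [   1.4194     0.2581]
  [   0.6452     1.9355]
First solve x = (I − A)⁻¹ d = adj(I−A)·d / det(I−A); in particular x_2 = (0.25·320 + 0.75·440) / 0.3875 = 410.00 / 0.3875 ≈ 1058.065.
Intermediate flow from 1 to 2: z_12 = a_12 · x_2 = 0.10 × 410.00 / 0.3875 = 41.00 / 0.3875 ≈ 105.8.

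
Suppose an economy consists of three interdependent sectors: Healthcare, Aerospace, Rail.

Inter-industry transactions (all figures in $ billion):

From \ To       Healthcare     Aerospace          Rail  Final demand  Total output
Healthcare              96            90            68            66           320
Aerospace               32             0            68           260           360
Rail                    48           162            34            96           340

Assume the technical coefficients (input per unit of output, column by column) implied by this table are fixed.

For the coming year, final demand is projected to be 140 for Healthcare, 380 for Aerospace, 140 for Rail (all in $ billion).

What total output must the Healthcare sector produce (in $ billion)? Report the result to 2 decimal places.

x_H = 538.35

Technical coefficients a_ij = z_ij / X_j:
  a_HH = 96/320 = 0.30, a_AH = 32/320 = 0.10, a_RH = 48/320 = 0.15
  a_HA = 90/360 = 0.25, a_AA = 0/360 = 0.00, a_RA = 162/360 = 0.45
  a_HR = 68/340 = 0.20, a_AR = 68/340 = 0.20, a_RR = 34/340 = 0.10
I − A =
  [   0.70    -0.25    -0.20]
  [  -0.10     1.00    -0.20]
  [  -0.15    -0.45     0.90]
Cofactors of I−A, C_ij = (−1)^(i+j)·(minor ij) (rows/columns in the sector order above):
  C_11 = (1.00)(0.90) − (-0.20)(-0.45) = 0.8100
  C_12 = −[(-0.10)(0.90) − (-0.20)(-0.15)] = 0.1200
  C_13 = (-0.10)(-0.45) − (1.00)(-0.15) = 0.1950
  C_21 = −[(-0.25)(0.90) − (-0.20)(-0.45)] = 0.3150
  C_22 = (0.70)(0.90) − (-0.20)(-0.15) = 0.6000
  C_23 = −[(0.70)(-0.45) − (-0.25)(-0.15)] = 0.3525
  C_31 = (-0.25)(-0.20) − (-0.20)(1.00) = 0.2500
  C_32 = −[(0.70)(-0.20) − (-0.20)(-0.10)] = 0.1600
  C_33 = (0.70)(1.00) − (-0.25)(-0.10) = 0.6750
det(I−A) = Σ_j (I−A)_1j·C_1j = (0.70)(0.8100) + (-0.25)(0.1200) + (-0.20)(0.1950) = 0.4980
adj(I−A) = Cᵀ =
  [ 0.8100   0.3150   0.2500]
  [ 0.1200   0.6000   0.1600]
  [ 0.1950   0.3525   0.6750]
(I − A)⁻¹ = adj(I−A) / det(I−A) ≈
  [   1.6265     0.6325     0.5020]
  [   0.2410     1.2048     0.3213]
  [   0.3916     0.7078     1.3554]
x = (I − A)⁻¹ d = adj(I−A)·d / det(I−A), with det(I−A) = 0.4980:
  x_H = (0.8100·140 + 0.3150·380 + 0.2500·140) / 0.4980 = 268.10 / 0.4980 ≈ 538.35
  x_A = (0.1200·140 + 0.6000·380 + 0.1600·140) / 0.4980 = 267.20 / 0.4980 ≈ 536.55
  x_R = (0.1950·140 + 0.3525·380 + 0.6750·140) / 0.4980 = 255.75 / 0.4980 ≈ 513.55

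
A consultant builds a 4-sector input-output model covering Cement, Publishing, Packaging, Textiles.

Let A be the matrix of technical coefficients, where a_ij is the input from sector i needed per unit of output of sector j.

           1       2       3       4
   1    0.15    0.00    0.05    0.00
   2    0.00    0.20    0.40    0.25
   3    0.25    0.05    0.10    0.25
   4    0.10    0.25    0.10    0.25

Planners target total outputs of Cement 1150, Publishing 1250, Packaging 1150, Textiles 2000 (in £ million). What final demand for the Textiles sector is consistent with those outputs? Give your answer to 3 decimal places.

I − A =
  [   0.85     0.00    -0.05     0.00]
  [   0.00     0.80    -0.40    -0.25]
  [  -0.25    -0.05     0.90    -0.25]
  [  -0.10    -0.25    -0.10     0.75]
d = (I − A) x:
  d_1 = (+0.85)·1150 + (+0.00)·1250 + (-0.05)·1150 + (+0.00)·2000 = 920.000
  d_2 = (+0.00)·1150 + (+0.80)·1250 + (-0.40)·1150 + (-0.25)·2000 = 40.000
  d_3 = (-0.25)·1150 + (-0.05)·1250 + (+0.90)·1150 + (-0.25)·2000 = 185.000
  d_4 = (-0.10)·1150 + (-0.25)·1250 + (-0.10)·1150 + (+0.75)·2000 = 957.500

d_4 = 957.500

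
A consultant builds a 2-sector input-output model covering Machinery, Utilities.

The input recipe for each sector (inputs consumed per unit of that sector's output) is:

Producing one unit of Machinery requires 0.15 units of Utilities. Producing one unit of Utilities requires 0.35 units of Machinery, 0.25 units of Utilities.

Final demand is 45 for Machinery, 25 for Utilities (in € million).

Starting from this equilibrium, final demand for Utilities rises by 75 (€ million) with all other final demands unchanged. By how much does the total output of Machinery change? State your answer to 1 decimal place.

I − A =
  [   1.00    -0.35]
  [  -0.15     0.75]
det(I−A) = (1.00)(0.75) − (-0.35)(-0.15) = 0.6975
adj(I−A) = [[0.75, 0.35], [0.15, 1.00]]
(I − A)⁻¹ = adj(I−A) / det(I−A) ≈
  [   1.0753     0.5018]
  [   0.2151     1.4337]
Δx = (I − A)⁻¹ Δd with Δd having +75 in the Utilities component and 0 elsewhere.
So Δx_M = L_MU · (+75), where L_MU = adj(I−A)_MU / det(I−A) = 0.35 / 0.6975.
Δx_M = 0.35 × (+75) / 0.6975 = 26.25 / 0.6975 ≈ 37.6.

Δx_M = 37.6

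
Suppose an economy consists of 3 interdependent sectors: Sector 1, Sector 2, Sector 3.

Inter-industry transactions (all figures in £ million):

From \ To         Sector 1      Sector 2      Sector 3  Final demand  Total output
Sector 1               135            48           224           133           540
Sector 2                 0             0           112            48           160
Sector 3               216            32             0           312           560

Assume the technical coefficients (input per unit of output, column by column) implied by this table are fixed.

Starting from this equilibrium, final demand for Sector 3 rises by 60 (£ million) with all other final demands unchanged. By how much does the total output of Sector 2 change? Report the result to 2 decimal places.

Technical coefficients a_ij = z_ij / X_j:
  a_11 = 135/540 = 0.25, a_21 = 0/540 = 0.00, a_31 = 216/540 = 0.40
  a_12 = 48/160 = 0.30, a_22 = 0/160 = 0.00, a_32 = 32/160 = 0.20
  a_13 = 224/560 = 0.40, a_23 = 112/560 = 0.20, a_33 = 0/560 = 0.00
I − A =
  [   0.75    -0.30    -0.40]
  [   0.00     1.00    -0.20]
  [  -0.40    -0.20     1.00]
Cofactors of I−A, C_ij = (−1)^(i+j)·(minor ij) (rows/columns in the sector order above):
  C_11 = (1.00)(1.00) − (-0.20)(-0.20) = 0.9600
  C_12 = −[(0.00)(1.00) − (-0.20)(-0.40)] = 0.0800
  C_13 = (0.00)(-0.20) − (1.00)(-0.40) = 0.4000
  C_21 = −[(-0.30)(1.00) − (-0.40)(-0.20)] = 0.3800
  C_22 = (0.75)(1.00) − (-0.40)(-0.40) = 0.5900
  C_23 = −[(0.75)(-0.20) − (-0.30)(-0.40)] = 0.2700
  C_31 = (-0.30)(-0.20) − (-0.40)(1.00) = 0.4600
  C_32 = −[(0.75)(-0.20) − (-0.40)(0.00)] = 0.1500
  C_33 = (0.75)(1.00) − (-0.30)(0.00) = 0.7500
det(I−A) = Σ_j (I−A)_1j·C_1j = (0.75)(0.9600) + (-0.30)(0.0800) + (-0.40)(0.4000) = 0.5360
adj(I−A) = Cᵀ =
  [ 0.9600   0.3800   0.4600]
  [ 0.0800   0.5900   0.1500]
  [ 0.4000   0.2700   0.7500]
(I − A)⁻¹ = adj(I−A) / det(I−A) ≈
  [   1.7910     0.7090     0.8582]
  [   0.1493     1.1007     0.2799]
  [   0.7463     0.5037     1.3993]
Δx = (I − A)⁻¹ Δd with Δd having +60 in the Sector 3 component and 0 elsewhere.
So Δx_2 = L_23 · (+60), where L_23 = adj(I−A)_23 / det(I−A) = 0.1500 / 0.5360.
Δx_2 = 0.1500 × (+60) / 0.5360 = 9.00 / 0.5360 ≈ 16.79.

Δx_2 = 16.79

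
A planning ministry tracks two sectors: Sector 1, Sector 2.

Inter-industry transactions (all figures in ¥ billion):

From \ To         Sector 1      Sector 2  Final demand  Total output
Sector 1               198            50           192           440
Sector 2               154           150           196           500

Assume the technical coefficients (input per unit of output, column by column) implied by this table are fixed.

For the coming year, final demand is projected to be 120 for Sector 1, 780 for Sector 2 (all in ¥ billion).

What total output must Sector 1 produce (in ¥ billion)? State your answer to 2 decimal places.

x_1 = 462.86

Technical coefficients a_ij = z_ij / X_j:
  a_11 = 198/440 = 0.45, a_21 = 154/440 = 0.35
  a_12 = 50/500 = 0.10, a_22 = 150/500 = 0.30
I − A =
  [   0.55    -0.10]
  [  -0.35     0.70]
det(I−A) = (0.55)(0.70) − (-0.10)(-0.35) = 0.3500
adj(I−A) = [[0.70, 0.10], [0.35, 0.55]]
(I − A)⁻¹ = adj(I−A) / det(I−A) ≈
  [   2.0000     0.2857]
  [   1.0000     1.5714]
x = (I − A)⁻¹ d = adj(I−A)·d / det(I−A), with det(I−A) = 0.3500:
  x_1 = (0.70·120 + 0.10·780) / 0.3500 = 162.00 / 0.3500 ≈ 462.86
  x_2 = (0.35·120 + 0.55·780) / 0.3500 = 471.00 / 0.3500 ≈ 1345.71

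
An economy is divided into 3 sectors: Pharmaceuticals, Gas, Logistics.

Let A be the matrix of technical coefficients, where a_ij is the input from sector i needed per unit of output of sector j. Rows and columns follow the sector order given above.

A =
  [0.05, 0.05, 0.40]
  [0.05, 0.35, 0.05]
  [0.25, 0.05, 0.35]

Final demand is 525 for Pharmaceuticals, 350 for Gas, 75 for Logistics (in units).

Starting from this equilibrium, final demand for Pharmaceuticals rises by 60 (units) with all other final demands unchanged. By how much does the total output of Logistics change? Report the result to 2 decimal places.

Δx_3 = 29.93

I − A =
  [   0.95    -0.05    -0.40]
  [  -0.05     0.65    -0.05]
  [  -0.25    -0.05     0.65]
Cofactors of I−A, C_ij = (−1)^(i+j)·(minor ij) (rows/columns in the sector order above):
  C_11 = (0.65)(0.65) − (-0.05)(-0.05) = 0.4200
  C_12 = −[(-0.05)(0.65) − (-0.05)(-0.25)] = 0.0450
  C_13 = (-0.05)(-0.05) − (0.65)(-0.25) = 0.1650
  C_21 = −[(-0.05)(0.65) − (-0.40)(-0.05)] = 0.0525
  C_22 = (0.95)(0.65) − (-0.40)(-0.25) = 0.5175
  C_23 = −[(0.95)(-0.05) − (-0.05)(-0.25)] = 0.0600
  C_31 = (-0.05)(-0.05) − (-0.40)(0.65) = 0.2625
  C_32 = −[(0.95)(-0.05) − (-0.40)(-0.05)] = 0.0675
  C_33 = (0.95)(0.65) − (-0.05)(-0.05) = 0.6150
det(I−A) = Σ_j (I−A)_1j·C_1j = (0.95)(0.4200) + (-0.05)(0.0450) + (-0.40)(0.1650) = 0.33075
adj(I−A) = Cᵀ =
  [ 0.4200   0.0525   0.2625]
  [ 0.0450   0.5175   0.0675]
  [ 0.1650   0.0600   0.6150]
(I − A)⁻¹ = adj(I−A) / det(I−A) ≈
  [   1.2698     0.1587     0.7937]
  [   0.1361     1.5646     0.2041]
  [   0.4989     0.1814     1.8594]
Δx = (I − A)⁻¹ Δd with Δd having +60 in the Pharmaceuticals component and 0 elsewhere.
So Δx_3 = L_31 · (+60), where L_31 = adj(I−A)_31 / det(I−A) = 0.1650 / 0.33075.
Δx_3 = 0.1650 × (+60) / 0.33075 = 9.90 / 0.33075 ≈ 29.93.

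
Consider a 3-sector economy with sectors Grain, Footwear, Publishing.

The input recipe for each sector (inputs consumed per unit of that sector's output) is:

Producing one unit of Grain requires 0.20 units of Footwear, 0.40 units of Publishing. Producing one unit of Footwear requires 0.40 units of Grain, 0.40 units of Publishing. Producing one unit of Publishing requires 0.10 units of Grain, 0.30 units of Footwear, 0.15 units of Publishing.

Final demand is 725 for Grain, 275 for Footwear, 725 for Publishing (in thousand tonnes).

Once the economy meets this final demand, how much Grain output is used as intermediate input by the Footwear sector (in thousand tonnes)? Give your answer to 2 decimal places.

I − A =
  [   1.00    -0.40    -0.10]
  [  -0.20     1.00    -0.30]
  [  -0.40    -0.40     0.85]
Cofactors of I−A, C_ij = (−1)^(i+j)·(minor ij) (rows/columns in the sector order above):
  C_11 = (1.00)(0.85) − (-0.30)(-0.40) = 0.7300
  C_12 = −[(-0.20)(0.85) − (-0.30)(-0.40)] = 0.2900
  C_13 = (-0.20)(-0.40) − (1.00)(-0.40) = 0.4800
  C_21 = −[(-0.40)(0.85) − (-0.10)(-0.40)] = 0.3800
  C_22 = (1.00)(0.85) − (-0.10)(-0.40) = 0.8100
  C_23 = −[(1.00)(-0.40) − (-0.40)(-0.40)] = 0.5600
  C_31 = (-0.40)(-0.30) − (-0.10)(1.00) = 0.2200
  C_32 = −[(1.00)(-0.30) − (-0.10)(-0.20)] = 0.3200
  C_33 = (1.00)(1.00) − (-0.40)(-0.20) = 0.9200
det(I−A) = Σ_j (I−A)_1j·C_1j = (1.00)(0.7300) + (-0.40)(0.2900) + (-0.10)(0.4800) = 0.5660
adj(I−A) = Cᵀ =
  [ 0.7300   0.3800   0.2200]
  [ 0.2900   0.8100   0.3200]
  [ 0.4800   0.5600   0.9200]
(I − A)⁻¹ = adj(I−A) / det(I−A) ≈
  [   1.2898     0.6714     0.3887]
  [   0.5124     1.4311     0.5654]
  [   0.8481     0.9894     1.6254]
First solve x = (I − A)⁻¹ d = adj(I−A)·d / det(I−A); in particular x_2 = (0.2900·725 + 0.8100·275 + 0.3200·725) / 0.5660 = 665.00 / 0.5660 ≈ 1174.9117.
Intermediate flow from 1 to 2: z_12 = a_12 · x_2 = 0.40 × 665.00 / 0.5660 = 266.00 / 0.5660 ≈ 469.96.

z_12 = 469.96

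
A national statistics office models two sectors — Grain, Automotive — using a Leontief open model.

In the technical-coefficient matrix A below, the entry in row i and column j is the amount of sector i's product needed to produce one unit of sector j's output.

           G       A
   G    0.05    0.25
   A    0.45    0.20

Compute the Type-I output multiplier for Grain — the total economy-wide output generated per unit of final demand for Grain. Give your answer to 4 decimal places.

m_G = 1.9305

I − A =
  [   0.95    -0.25]
  [  -0.45     0.80]
det(I−A) = (0.95)(0.80) − (-0.25)(-0.45) = 0.6475
adj(I−A) = [[0.80, 0.25], [0.45, 0.95]]
(I − A)⁻¹ = adj(I−A) / det(I−A) ≈
  [   1.23552     0.38610]
  [   0.69498     1.46718]
The output multiplier for sector j is the column-j sum of the Leontief inverse (I − A)⁻¹ = adj(I−A) / det(I−A).
Column G of adj(I−A): (0.80, 0.45); det(I−A) = 0.6475.
m_G = (0.80 + 0.45) / 0.6475 = 1.25 / 0.6475 ≈ 1.9305.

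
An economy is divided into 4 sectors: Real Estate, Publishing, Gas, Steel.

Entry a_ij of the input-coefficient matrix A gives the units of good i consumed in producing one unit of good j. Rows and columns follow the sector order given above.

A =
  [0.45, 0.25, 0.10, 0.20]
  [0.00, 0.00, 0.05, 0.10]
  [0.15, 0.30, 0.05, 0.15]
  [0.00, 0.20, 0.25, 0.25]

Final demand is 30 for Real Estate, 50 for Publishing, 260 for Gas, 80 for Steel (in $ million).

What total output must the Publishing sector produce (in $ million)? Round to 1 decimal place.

x_P = 95.4

I − A =
  [   0.55    -0.25    -0.10    -0.20]
  [   0.00     1.00    -0.05    -0.10]
  [  -0.15    -0.30     0.95    -0.15]
  [   0.00    -0.20    -0.25     0.75]
Compute the cofactors C_ij = (−1)^(i+j)·(3×3 minor ij) of I−A; the adjugate is their transpose:
adj(I−A) = Cᵀ =
  [ 0.635750   0.247250   0.140625   0.230625]
  [ 0.009375   0.352500   0.034375   0.056375]
  [ 0.109500   0.174375   0.401500   0.132750]
  [ 0.039000   0.152125   0.143000   0.497375]
det(I−A) = Σ_j (I−A)_1j·C_1j = (0.55)(0.635750) + (-0.25)(0.009375) + (-0.10)(0.109500) + (-0.20)(0.039000) = 0.32856875
(I − A)⁻¹ = adj(I−A) / det(I−A) ≈
  [   1.9349     0.7525     0.4280     0.7019]
  [   0.0285     1.0728     0.1046     0.1716]
  [   0.3333     0.5307     1.2220     0.4040]
  [   0.1187     0.4630     0.4352     1.5138]
x = (I − A)⁻¹ d = adj(I−A)·d / det(I−A), with det(I−A) = 0.32856875:
  x_R = (0.635750·30 + 0.247250·50 + 0.140625·260 + 0.230625·80) / 0.32856875 = 86.4475 / 0.32856875 ≈ 263.1
  x_P = (0.009375·30 + 0.352500·50 + 0.034375·260 + 0.056375·80) / 0.32856875 = 31.35375 / 0.32856875 ≈ 95.4
  x_G = (0.109500·30 + 0.174375·50 + 0.401500·260 + 0.132750·80) / 0.32856875 = 127.01375 / 0.32856875 ≈ 386.6
  x_S = (0.039000·30 + 0.152125·50 + 0.143000·260 + 0.497375·80) / 0.32856875 = 85.74625 / 0.32856875 ≈ 261.0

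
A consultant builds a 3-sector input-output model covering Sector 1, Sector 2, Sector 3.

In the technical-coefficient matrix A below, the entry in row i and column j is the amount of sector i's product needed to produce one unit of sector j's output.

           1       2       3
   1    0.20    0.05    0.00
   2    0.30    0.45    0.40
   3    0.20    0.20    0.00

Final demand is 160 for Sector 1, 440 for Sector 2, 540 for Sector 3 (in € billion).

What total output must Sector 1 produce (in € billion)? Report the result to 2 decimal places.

x_1 = 302.52

I − A =
  [   0.80    -0.05     0.00]
  [  -0.30     0.55    -0.40]
  [  -0.20    -0.20     1.00]
Cofactors of I−A, C_ij = (−1)^(i+j)·(minor ij) (rows/columns in the sector order above):
  C_11 = (0.55)(1.00) − (-0.40)(-0.20) = 0.4700
  C_12 = −[(-0.30)(1.00) − (-0.40)(-0.20)] = 0.3800
  C_13 = (-0.30)(-0.20) − (0.55)(-0.20) = 0.1700
  C_21 = −[(-0.05)(1.00) − (0.00)(-0.20)] = 0.0500
  C_22 = (0.80)(1.00) − (0.00)(-0.20) = 0.8000
  C_23 = −[(0.80)(-0.20) − (-0.05)(-0.20)] = 0.1700
  C_31 = (-0.05)(-0.40) − (0.00)(0.55) = 0.0200
  C_32 = −[(0.80)(-0.40) − (0.00)(-0.30)] = 0.3200
  C_33 = (0.80)(0.55) − (-0.05)(-0.30) = 0.4250
det(I−A) = Σ_j (I−A)_1j·C_1j = (0.80)(0.4700) + (-0.05)(0.3800) + (0.00)(0.1700) = 0.3570
adj(I−A) = Cᵀ =
  [ 0.4700   0.0500   0.0200]
  [ 0.3800   0.8000   0.3200]
  [ 0.1700   0.1700   0.4250]
(I − A)⁻¹ = adj(I−A) / det(I−A) ≈
  [   1.3165     0.1401     0.0560]
  [   1.0644     2.2409     0.8964]
  [   0.4762     0.4762     1.1905]
x = (I − A)⁻¹ d = adj(I−A)·d / det(I−A), with det(I−A) = 0.3570:
  x_1 = (0.4700·160 + 0.0500·440 + 0.0200·540) / 0.3570 = 108.00 / 0.3570 ≈ 302.52
  x_2 = (0.3800·160 + 0.8000·440 + 0.3200·540) / 0.3570 = 585.60 / 0.3570 ≈ 1640.34
  x_3 = (0.1700·160 + 0.1700·440 + 0.4250·540) / 0.3570 = 331.50 / 0.3570 ≈ 928.57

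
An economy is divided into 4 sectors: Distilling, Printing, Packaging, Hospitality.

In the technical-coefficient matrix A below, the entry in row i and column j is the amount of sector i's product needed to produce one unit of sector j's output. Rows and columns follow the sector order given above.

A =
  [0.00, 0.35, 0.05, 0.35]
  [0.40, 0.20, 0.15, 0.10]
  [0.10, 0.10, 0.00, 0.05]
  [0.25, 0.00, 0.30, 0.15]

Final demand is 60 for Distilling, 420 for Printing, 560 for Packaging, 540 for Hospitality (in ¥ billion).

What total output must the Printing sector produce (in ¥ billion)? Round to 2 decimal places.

x_2 = 1341.51

I − A =
  [   1.00    -0.35    -0.05    -0.35]
  [  -0.40     0.80    -0.15    -0.10]
  [  -0.10    -0.10     1.00    -0.05]
  [  -0.25     0.00    -0.30     0.85]
Compute the cofactors C_ij = (−1)^(i+j)·(3×3 minor ij) of I−A; the adjugate is their transpose:
adj(I−A) = Cᵀ =
  [ 0.652250   0.307000   0.173125   0.314875]
  [ 0.376625   0.732125   0.204625   0.253250]
  [ 0.114500   0.110375   0.482250   0.088500]
  [ 0.232250   0.129250   0.221125   0.633750]
det(I−A) = Σ_j (I−A)_1j·C_1j = (1.00)(0.652250) + (-0.35)(0.376625) + (-0.05)(0.114500) + (-0.35)(0.232250) = 0.43341875
(I − A)⁻¹ = adj(I−A) / det(I−A) ≈
  [   1.5049     0.7083     0.3994     0.7265]
  [   0.8690     1.6892     0.4721     0.5843]
  [   0.2642     0.2547     1.1127     0.2042]
  [   0.5359     0.2982     0.5102     1.4622]
x = (I − A)⁻¹ d = adj(I−A)·d / det(I−A), with det(I−A) = 0.43341875:
  x_1 = (0.652250·60 + 0.307000·420 + 0.173125·560 + 0.314875·540) / 0.43341875 = 435.0575 / 0.43341875 ≈ 1003.78
  x_2 = (0.376625·60 + 0.732125·420 + 0.204625·560 + 0.253250·540) / 0.43341875 = 581.435 / 0.43341875 ≈ 1341.51
  x_3 = (0.114500·60 + 0.110375·420 + 0.482250·560 + 0.088500·540) / 0.43341875 = 371.0775 / 0.43341875 ≈ 856.16
  x_4 = (0.232250·60 + 0.129250·420 + 0.221125·560 + 0.633750·540) / 0.43341875 = 534.275 / 0.43341875 ≈ 1232.70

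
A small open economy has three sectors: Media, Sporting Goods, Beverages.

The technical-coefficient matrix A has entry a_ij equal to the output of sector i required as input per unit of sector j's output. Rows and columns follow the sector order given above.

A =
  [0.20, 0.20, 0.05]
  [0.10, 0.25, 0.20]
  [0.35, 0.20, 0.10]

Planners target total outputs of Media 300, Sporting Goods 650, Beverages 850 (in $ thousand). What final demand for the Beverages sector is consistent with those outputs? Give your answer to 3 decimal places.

d_3 = 530.000

I − A =
  [   0.80    -0.20    -0.05]
  [  -0.10     0.75    -0.20]
  [  -0.35    -0.20     0.90]
d = (I − A) x:
  d_1 = (+0.80)·300 + (-0.20)·650 + (-0.05)·850 = 67.500
  d_2 = (-0.10)·300 + (+0.75)·650 + (-0.20)·850 = 287.500
  d_3 = (-0.35)·300 + (-0.20)·650 + (+0.90)·850 = 530.000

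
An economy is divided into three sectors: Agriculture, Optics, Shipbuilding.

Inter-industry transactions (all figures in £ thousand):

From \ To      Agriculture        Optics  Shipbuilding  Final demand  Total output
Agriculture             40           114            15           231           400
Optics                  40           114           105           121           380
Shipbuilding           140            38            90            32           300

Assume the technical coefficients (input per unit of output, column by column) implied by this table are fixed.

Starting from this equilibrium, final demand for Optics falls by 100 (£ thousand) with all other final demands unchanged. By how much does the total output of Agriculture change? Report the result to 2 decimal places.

Δx_A = -63.42

Technical coefficients a_ij = z_ij / X_j:
  a_AA = 40/400 = 0.10, a_OA = 40/400 = 0.10, a_SA = 140/400 = 0.35
  a_AO = 114/380 = 0.30, a_OO = 114/380 = 0.30, a_SO = 38/380 = 0.10
  a_AS = 15/300 = 0.05, a_OS = 105/300 = 0.35, a_SS = 90/300 = 0.30
I − A =
  [   0.90    -0.30    -0.05]
  [  -0.10     0.70    -0.35]
  [  -0.35    -0.10     0.70]
Cofactors of I−A, C_ij = (−1)^(i+j)·(minor ij) (rows/columns in the sector order above):
  C_11 = (0.70)(0.70) − (-0.35)(-0.10) = 0.4550
  C_12 = −[(-0.10)(0.70) − (-0.35)(-0.35)] = 0.1925
  C_13 = (-0.10)(-0.10) − (0.70)(-0.35) = 0.2550
  C_21 = −[(-0.30)(0.70) − (-0.05)(-0.10)] = 0.2150
  C_22 = (0.90)(0.70) − (-0.05)(-0.35) = 0.6125
  C_23 = −[(0.90)(-0.10) − (-0.30)(-0.35)] = 0.1950
  C_31 = (-0.30)(-0.35) − (-0.05)(0.70) = 0.1400
  C_32 = −[(0.90)(-0.35) − (-0.05)(-0.10)] = 0.3200
  C_33 = (0.90)(0.70) − (-0.30)(-0.10) = 0.6000
det(I−A) = Σ_j (I−A)_1j·C_1j = (0.90)(0.4550) + (-0.30)(0.1925) + (-0.05)(0.2550) = 0.3390
adj(I−A) = Cᵀ =
  [ 0.4550   0.2150   0.1400]
  [ 0.1925   0.6125   0.3200]
  [ 0.2550   0.1950   0.6000]
(I − A)⁻¹ = adj(I−A) / det(I−A) ≈
  [   1.3422     0.6342     0.4130]
  [   0.5678     1.8068     0.9440]
  [   0.7522     0.5752     1.7699]
Δx = (I − A)⁻¹ Δd with Δd having -100 in the Optics component and 0 elsewhere.
So Δx_A = L_AO · (-100), where L_AO = adj(I−A)_AO / det(I−A) = 0.2150 / 0.3390.
Δx_A = 0.2150 × (-100) / 0.3390 = -21.50 / 0.3390 ≈ -63.42.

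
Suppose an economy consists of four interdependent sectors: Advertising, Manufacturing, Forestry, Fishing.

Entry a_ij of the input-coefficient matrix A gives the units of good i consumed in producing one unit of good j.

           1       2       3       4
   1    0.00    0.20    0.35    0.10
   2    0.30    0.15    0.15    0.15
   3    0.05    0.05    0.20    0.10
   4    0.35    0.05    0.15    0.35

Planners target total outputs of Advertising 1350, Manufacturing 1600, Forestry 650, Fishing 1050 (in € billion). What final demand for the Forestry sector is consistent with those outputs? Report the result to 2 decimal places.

d_3 = 267.50

I − A =
  [   1.00    -0.20    -0.35    -0.10]
  [  -0.30     0.85    -0.15    -0.15]
  [  -0.05    -0.05     0.80    -0.10]
  [  -0.35    -0.05    -0.15     0.65]
d = (I − A) x:
  d_1 = (+1.00)·1350 + (-0.20)·1600 + (-0.35)·650 + (-0.10)·1050 = 697.50
  d_2 = (-0.30)·1350 + (+0.85)·1600 + (-0.15)·650 + (-0.15)·1050 = 700.00
  d_3 = (-0.05)·1350 + (-0.05)·1600 + (+0.80)·650 + (-0.10)·1050 = 267.50
  d_4 = (-0.35)·1350 + (-0.05)·1600 + (-0.15)·650 + (+0.65)·1050 = 32.50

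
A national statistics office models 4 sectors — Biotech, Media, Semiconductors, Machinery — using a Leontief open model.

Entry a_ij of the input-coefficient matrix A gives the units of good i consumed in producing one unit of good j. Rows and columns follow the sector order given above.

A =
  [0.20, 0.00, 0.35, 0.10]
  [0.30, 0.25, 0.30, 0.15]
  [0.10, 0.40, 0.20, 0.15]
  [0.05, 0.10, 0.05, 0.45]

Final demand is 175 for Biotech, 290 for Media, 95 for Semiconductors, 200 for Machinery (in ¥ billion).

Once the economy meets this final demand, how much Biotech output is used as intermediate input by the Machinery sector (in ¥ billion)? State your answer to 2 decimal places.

I − A =
  [   0.80     0.00    -0.35    -0.10]
  [  -0.30     0.75    -0.30    -0.15]
  [  -0.10    -0.40     0.80    -0.15]
  [  -0.05    -0.10    -0.05     0.55]
Compute the cofactors C_ij = (−1)^(i+j)·(3×3 minor ij) of I−A; the adjugate is their transpose:
adj(I−A) = Cᵀ =
  [ 0.238875   0.092250   0.145875   0.108375]
  [ 0.155250   0.319625   0.198375   0.169500]
  [ 0.118875   0.187000   0.311250   0.157500]
  [ 0.060750   0.083500   0.077625   0.315750]
det(I−A) = Σ_j (I−A)_1j·C_1j = (0.80)(0.238875) + (0.00)(0.155250) + (-0.35)(0.118875) + (-0.10)(0.060750) = 0.14341875
(I − A)⁻¹ = adj(I−A) / det(I−A) ≈
  [   1.6656     0.6432     1.0171     0.7557]
  [   1.0825     2.2286     1.3832     1.1819]
  [   0.8289     1.3039     2.1702     1.0982]
  [   0.4236     0.5822     0.5412     2.2016]
First solve x = (I − A)⁻¹ d = adj(I−A)·d / det(I−A); in particular x_4 = (0.060750·175 + 0.083500·290 + 0.077625·95 + 0.315750·200) / 0.14341875 = 105.370625 / 0.14341875 ≈ 734.7061.
Intermediate flow from 1 to 4: z_14 = a_14 · x_4 = 0.10 × 105.370625 / 0.14341875 = 10.5370625 / 0.14341875 ≈ 73.47.

z_14 = 73.47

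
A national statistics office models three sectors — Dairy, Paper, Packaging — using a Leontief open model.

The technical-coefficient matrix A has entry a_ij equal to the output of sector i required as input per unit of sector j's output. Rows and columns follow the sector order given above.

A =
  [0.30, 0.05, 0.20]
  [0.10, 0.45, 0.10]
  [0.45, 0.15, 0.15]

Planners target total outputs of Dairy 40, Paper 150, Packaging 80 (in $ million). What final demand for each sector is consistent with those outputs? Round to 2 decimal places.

I − A =
  [   0.70    -0.05    -0.20]
  [  -0.10     0.55    -0.10]
  [  -0.45    -0.15     0.85]
d = (I − A) x:
  d_1 = (+0.70)·40 + (-0.05)·150 + (-0.20)·80 = 4.50
  d_2 = (-0.10)·40 + (+0.55)·150 + (-0.10)·80 = 70.50
  d_3 = (-0.45)·40 + (-0.15)·150 + (+0.85)·80 = 27.50

d_1 = 4.50, d_2 = 70.50, d_3 = 27.50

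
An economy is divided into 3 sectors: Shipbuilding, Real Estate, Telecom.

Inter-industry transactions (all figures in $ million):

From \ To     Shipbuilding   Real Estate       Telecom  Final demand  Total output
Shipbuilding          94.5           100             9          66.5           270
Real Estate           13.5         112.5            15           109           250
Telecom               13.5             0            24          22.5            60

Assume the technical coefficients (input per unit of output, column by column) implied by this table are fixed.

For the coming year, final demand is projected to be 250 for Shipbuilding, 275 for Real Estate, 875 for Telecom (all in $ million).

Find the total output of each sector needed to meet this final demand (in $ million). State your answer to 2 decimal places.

Technical coefficients a_ij = z_ij / X_j:
  a_11 = 94.5/270 = 0.35, a_21 = 13.5/270 = 0.05, a_31 = 13.5/270 = 0.05
  a_12 = 100/250 = 0.40, a_22 = 112.5/250 = 0.45, a_32 = 0/250 = 0.00
  a_13 = 9/60 = 0.15, a_23 = 15/60 = 0.25, a_33 = 24/60 = 0.40
I − A =
  [   0.65    -0.40    -0.15]
  [  -0.05     0.55    -0.25]
  [  -0.05     0.00     0.60]
Cofactors of I−A, C_ij = (−1)^(i+j)·(minor ij) (rows/columns in the sector order above):
  C_11 = (0.55)(0.60) − (-0.25)(0.00) = 0.3300
  C_12 = −[(-0.05)(0.60) − (-0.25)(-0.05)] = 0.0425
  C_13 = (-0.05)(0.00) − (0.55)(-0.05) = 0.0275
  C_21 = −[(-0.40)(0.60) − (-0.15)(0.00)] = 0.2400
  C_22 = (0.65)(0.60) − (-0.15)(-0.05) = 0.3825
  C_23 = −[(0.65)(0.00) − (-0.40)(-0.05)] = 0.0200
  C_31 = (-0.40)(-0.25) − (-0.15)(0.55) = 0.1825
  C_32 = −[(0.65)(-0.25) − (-0.15)(-0.05)] = 0.1700
  C_33 = (0.65)(0.55) − (-0.40)(-0.05) = 0.3375
det(I−A) = Σ_j (I−A)_1j·C_1j = (0.65)(0.3300) + (-0.40)(0.0425) + (-0.15)(0.0275) = 0.193375
adj(I−A) = Cᵀ =
  [ 0.3300   0.2400   0.1825]
  [ 0.0425   0.3825   0.1700]
  [ 0.0275   0.0200   0.3375]
(I − A)⁻¹ = adj(I−A) / det(I−A) ≈
  [   1.7065     1.2411     0.9438]
  [   0.2198     1.9780     0.8791]
  [   0.1422     0.1034     1.7453]
x = (I − A)⁻¹ d = adj(I−A)·d / det(I−A), with det(I−A) = 0.193375:
  x_1 = (0.3300·250 + 0.2400·275 + 0.1825·875) / 0.193375 = 308.1875 / 0.193375 ≈ 1593.73
  x_2 = (0.0425·250 + 0.3825·275 + 0.1700·875) / 0.193375 = 264.5625 / 0.193375 ≈ 1368.13
  x_3 = (0.0275·250 + 0.0200·275 + 0.3375·875) / 0.193375 = 307.6875 / 0.193375 ≈ 1591.14

x_1 = 1593.73, x_2 = 1368.13, x_3 = 1591.14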